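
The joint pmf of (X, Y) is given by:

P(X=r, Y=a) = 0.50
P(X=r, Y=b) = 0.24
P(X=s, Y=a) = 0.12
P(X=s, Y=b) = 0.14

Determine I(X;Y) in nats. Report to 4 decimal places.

Marginals: p(X) = (0.7400, 0.2600), p(Y) = (0.6200, 0.3800).
I(X;Y) = H(X) + H(Y) − H(X,Y).
H(X) = 0.5731, H(Y) = 0.6641, H(X,Y) = 1.2188.
I(X;Y) = 0.5731 + 0.6641 − 1.2188 = 0.0184 nats.

0.0184 nats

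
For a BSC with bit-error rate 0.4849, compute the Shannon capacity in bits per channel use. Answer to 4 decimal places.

Binary symmetric channel: C = 1 − h₂(ε) where h₂ is the binary entropy function.
h₂(0.4849) = −0.4849·log₂0.4849 − 0.5151·log₂0.5151 = 0.9993.
C = 1 − 0.9993 = 0.0007 bits per channel use.

0.0007 bits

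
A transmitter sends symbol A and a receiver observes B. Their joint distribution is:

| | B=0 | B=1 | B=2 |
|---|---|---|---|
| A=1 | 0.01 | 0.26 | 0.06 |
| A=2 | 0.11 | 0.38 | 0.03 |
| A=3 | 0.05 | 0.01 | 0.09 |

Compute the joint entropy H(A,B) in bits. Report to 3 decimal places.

2.443 bits

H(A,B) = −Σ p(x,y)·log₂ p(x,y) over all 9 cells.
  cell (1,0): −0.01·log₂0.01 = 0.0664
  cell (1,1): −0.26·log₂0.26 = 0.5053
  cell (1,2): −0.06·log₂0.06 = 0.2435
  cell (2,0): −0.11·log₂0.11 = 0.3503
  cell (2,1): −0.38·log₂0.38 = 0.5305
  cell (2,2): −0.03·log₂0.03 = 0.1518
  cell (3,0): −0.05·log₂0.05 = 0.2161
  cell (3,1): −0.01·log₂0.01 = 0.0664
  cell (3,2): −0.09·log₂0.09 = 0.3127
Sum = 2.443 bits.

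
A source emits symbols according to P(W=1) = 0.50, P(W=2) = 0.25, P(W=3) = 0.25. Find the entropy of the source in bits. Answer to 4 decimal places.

1.5000 bits

H(W) = −Σ p·log₂ p.
  −(0.50)·log₂(0.50) = 0.50000
  −(0.25)·log₂(0.25) = 0.50000
  −(0.25)·log₂(0.25) = 0.50000
Sum: 0.50000 + 0.50000 + 0.50000 = 1.5000 bits.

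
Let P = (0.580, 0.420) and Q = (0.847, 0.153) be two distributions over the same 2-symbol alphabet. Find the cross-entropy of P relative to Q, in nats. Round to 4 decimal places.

0.8848 nats

H(P,Q) = −Σ p·ln q.
  −0.580·ln(0.847) = 0.09631
  −0.420·ln(0.153) = 0.78847
H(P,Q) = 0.8848 nats.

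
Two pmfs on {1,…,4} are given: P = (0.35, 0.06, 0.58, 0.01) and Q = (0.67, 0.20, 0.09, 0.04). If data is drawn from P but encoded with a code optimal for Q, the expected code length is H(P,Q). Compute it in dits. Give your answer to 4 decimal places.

H(P,Q) = −Σ p·log₁₀ q.
  −0.35·log₁₀(0.67) = 0.06087
  −0.06·log₁₀(0.20) = 0.04194
  −0.58·log₁₀(0.09) = 0.60654
  −0.01·log₁₀(0.04) = 0.01398
H(P,Q) = 0.7233 dits.

0.7233 dits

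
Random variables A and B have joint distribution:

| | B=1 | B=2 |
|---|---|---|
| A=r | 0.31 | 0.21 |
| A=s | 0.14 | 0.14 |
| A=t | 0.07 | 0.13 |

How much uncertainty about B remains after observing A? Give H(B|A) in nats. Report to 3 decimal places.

0.674 nats

Marginals: p(A) = (0.5200, 0.2800, 0.2000), p(B) = (0.5200, 0.4800).
H(B|A) = Σ p(A) · H(B|A=·).
  A=r: p=0.5200, H(B|A=r) = 0.6745
  A=s: p=0.2800, H(B|A=s) = 0.6931
  A=t: p=0.2000, H(B|A=t) = 0.6474
Weighted sum = 0.674 nats.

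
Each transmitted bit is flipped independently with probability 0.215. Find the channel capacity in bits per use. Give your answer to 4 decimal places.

0.2491 bits

Binary symmetric channel: C = 1 − h₂(ε) where h₂ is the binary entropy function.
h₂(0.215) = −0.215·log₂0.215 − 0.785·log₂0.785 = 0.7509.
C = 1 − 0.7509 = 0.2491 bits per channel use.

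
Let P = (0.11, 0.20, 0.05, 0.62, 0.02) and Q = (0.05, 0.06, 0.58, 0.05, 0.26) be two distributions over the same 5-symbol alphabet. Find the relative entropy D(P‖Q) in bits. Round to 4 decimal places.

2.4737 bits

D(P‖Q) = Σ p·log₂(p/q).
  0.11·log₂(0.11/0.05) = 0.12513
  0.20·log₂(0.20/0.06) = 0.34739
  0.05·log₂(0.05/0.58) = -0.17680
  0.62·log₂(0.62/0.05) = 2.25201
  0.02·log₂(0.02/0.26) = -0.07401
D(P‖Q) = 2.4737 bits.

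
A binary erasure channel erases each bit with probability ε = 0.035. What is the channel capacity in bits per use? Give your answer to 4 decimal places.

Binary erasure channel: capacity C = 1 − ε.
C = 1 − 0.035 = 0.9650 bits per channel use.

0.9650 bits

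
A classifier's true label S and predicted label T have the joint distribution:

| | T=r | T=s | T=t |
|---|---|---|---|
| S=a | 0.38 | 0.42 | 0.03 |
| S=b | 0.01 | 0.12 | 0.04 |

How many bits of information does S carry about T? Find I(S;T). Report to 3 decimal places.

0.109 bits

Marginals: p(S) = (0.8300, 0.1700), p(T) = (0.3900, 0.5400, 0.0700).
I(S;T) = Σ p(x,y)·log₂[p(x,y)/(p(x)p(y))].
  (a,r): 0.38·log₂(1.1739) = 0.0879
  (a,s): 0.42·log₂(0.9371) = -0.0394
  (a,t): 0.03·log₂(0.5164) = -0.0286
  (b,r): 0.01·log₂(0.1508) = -0.0273
  (b,s): 0.12·log₂(1.3072) = 0.0464
  (b,t): 0.04·log₂(3.3613) = 0.0700
Sum = 0.109 bits.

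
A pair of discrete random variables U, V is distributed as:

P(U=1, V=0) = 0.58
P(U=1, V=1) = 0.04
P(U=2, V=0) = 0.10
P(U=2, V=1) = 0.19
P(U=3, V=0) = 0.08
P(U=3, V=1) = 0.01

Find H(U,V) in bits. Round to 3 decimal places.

H(U,V) = −Σ p(x,y)·log₂ p(x,y) over all 6 cells.
  cell (1,0): −0.58·log₂0.58 = 0.4558
  cell (1,1): −0.04·log₂0.04 = 0.1858
  cell (2,0): −0.10·log₂0.10 = 0.3322
  cell (2,1): −0.19·log₂0.19 = 0.4552
  cell (3,0): −0.08·log₂0.08 = 0.2915
  cell (3,1): −0.01·log₂0.01 = 0.0664
Sum = 1.787 bits.

1.787 bits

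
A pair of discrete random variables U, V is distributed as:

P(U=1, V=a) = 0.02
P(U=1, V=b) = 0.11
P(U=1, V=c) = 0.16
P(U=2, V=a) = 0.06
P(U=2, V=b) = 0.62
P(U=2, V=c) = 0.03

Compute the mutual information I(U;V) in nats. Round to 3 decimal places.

Marginals: p(U) = (0.2900, 0.7100), p(V) = (0.0800, 0.7300, 0.1900).
I(U;V) = H(U) + H(V) − H(U,V).
H(U) = 0.6022, H(V) = 0.7473, H(U,V) = 1.1846.
I(U;V) = 0.6022 + 0.7473 − 1.1846 = 0.165 nats.

0.165 nats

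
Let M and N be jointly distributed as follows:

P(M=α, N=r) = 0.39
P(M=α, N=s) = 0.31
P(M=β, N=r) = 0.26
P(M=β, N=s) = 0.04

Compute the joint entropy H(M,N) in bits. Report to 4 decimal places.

1.7446 bits

H(M,N) = −Σ p(x,y)·log₂ p(x,y) over all 4 cells.
  cell (α,r): −0.39·log₂0.39 = 0.52980
  cell (α,s): −0.31·log₂0.31 = 0.52379
  cell (β,r): −0.26·log₂0.26 = 0.50529
  cell (β,s): −0.04·log₂0.04 = 0.18575
Sum = 1.7446 bits.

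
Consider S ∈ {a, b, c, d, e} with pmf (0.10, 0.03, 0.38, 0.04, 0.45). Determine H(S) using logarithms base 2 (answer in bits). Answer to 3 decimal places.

H(S) = −Σ p·log₂ p.
  −(0.10)·log₂(0.10) = 0.3322
  −(0.03)·log₂(0.03) = 0.1518
  −(0.38)·log₂(0.38) = 0.5305
  −(0.04)·log₂(0.04) = 0.1858
  −(0.45)·log₂(0.45) = 0.5184
Sum: 0.3322 + 0.1518 + 0.5305 + 0.1858 + 0.5184 = 1.719 bits.

1.719 bits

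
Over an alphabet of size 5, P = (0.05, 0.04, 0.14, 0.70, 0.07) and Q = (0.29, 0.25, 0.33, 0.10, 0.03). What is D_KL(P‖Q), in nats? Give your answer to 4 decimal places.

D(P‖Q) = Σ p·ln(p/q).
  0.05·ln(0.05/0.29) = -0.08789
  0.04·ln(0.04/0.25) = -0.07330
  0.14·ln(0.14/0.33) = -0.12004
  0.70·ln(0.70/0.10) = 1.36214
  0.07·ln(0.07/0.03) = 0.05931
D(P‖Q) = 1.1402 nats.

1.1402 nats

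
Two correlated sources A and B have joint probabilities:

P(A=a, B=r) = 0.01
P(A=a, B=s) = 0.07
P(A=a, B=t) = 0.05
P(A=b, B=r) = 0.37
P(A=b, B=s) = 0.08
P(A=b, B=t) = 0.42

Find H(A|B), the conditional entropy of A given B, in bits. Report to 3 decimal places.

Marginals: p(A) = (0.1300, 0.8700), p(B) = (0.3800, 0.1500, 0.4700).
H(A|B) = Σ p(B) · H(A|B=·).
  B=r: p=0.3800, H(A|B=r) = 0.1756
  B=s: p=0.1500, H(A|B=s) = 0.9968
  B=t: p=0.4700, H(A|B=t) = 0.4889
Weighted sum = 0.446 bits.

0.446 bits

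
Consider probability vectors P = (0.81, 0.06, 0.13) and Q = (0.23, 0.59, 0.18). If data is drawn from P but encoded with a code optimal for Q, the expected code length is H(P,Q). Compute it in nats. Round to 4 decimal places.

H(P,Q) = −Σ p·ln q.
  −0.81·ln(0.23) = 1.19044
  −0.06·ln(0.59) = 0.03166
  −0.13·ln(0.18) = 0.22292
H(P,Q) = 1.4450 nats.

1.4450 nats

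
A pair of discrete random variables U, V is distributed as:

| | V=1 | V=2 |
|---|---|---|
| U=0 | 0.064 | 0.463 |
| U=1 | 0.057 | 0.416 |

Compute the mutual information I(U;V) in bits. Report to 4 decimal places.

0.0000 bits

Marginals: p(U) = (0.5270, 0.4730), p(V) = (0.1210, 0.8790).
I(U;V) = H(U) + H(V) − H(U,V).
H(U) = 0.9979, H(V) = 0.5322, H(U,V) = 1.5301.
I(U;V) = 0.9979 + 0.5322 − 1.5301 = 0.0000 bits.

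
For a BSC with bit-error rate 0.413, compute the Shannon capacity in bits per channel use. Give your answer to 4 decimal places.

Binary symmetric channel: C = 1 − h₂(ε) where h₂ is the binary entropy function.
h₂(0.413) = −0.413·log₂0.413 − 0.587·log₂0.587 = 0.9780.
C = 1 − 0.9780 = 0.0220 bits per channel use.

0.0220 bits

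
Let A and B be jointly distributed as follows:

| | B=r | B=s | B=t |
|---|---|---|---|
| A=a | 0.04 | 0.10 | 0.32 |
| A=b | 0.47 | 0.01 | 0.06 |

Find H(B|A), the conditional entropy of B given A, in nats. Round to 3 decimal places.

0.603 nats

Marginals: p(A) = (0.4600, 0.5400), p(B) = (0.5100, 0.1100, 0.3800).
H(B|A) = Σ p(A) · H(B|A=·).
  A=a: p=0.4600, H(B|A=a) = 0.7966
  A=b: p=0.5400, H(B|A=b) = 0.4388
Weighted sum = 0.603 nats.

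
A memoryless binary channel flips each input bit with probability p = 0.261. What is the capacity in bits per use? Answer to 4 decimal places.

Binary symmetric channel: C = 1 − h₂(ε) where h₂ is the binary entropy function.
h₂(0.261) = −0.261·log₂0.261 − 0.739·log₂0.739 = 0.8283.
C = 1 − 0.8283 = 0.1717 bits per channel use.

0.1717 bits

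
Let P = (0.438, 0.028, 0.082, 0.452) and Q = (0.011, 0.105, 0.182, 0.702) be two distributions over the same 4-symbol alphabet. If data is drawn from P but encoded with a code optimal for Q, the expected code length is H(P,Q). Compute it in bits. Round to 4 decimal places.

3.3731 bits

H(P,Q) = −Σ p·log₂ q.
  −0.438·log₂(0.011) = 2.84978
  −0.028·log₂(0.105) = 0.09104
  −0.082·log₂(0.182) = 0.20156
  −0.452·log₂(0.702) = 0.23073
H(P,Q) = 3.3731 bits.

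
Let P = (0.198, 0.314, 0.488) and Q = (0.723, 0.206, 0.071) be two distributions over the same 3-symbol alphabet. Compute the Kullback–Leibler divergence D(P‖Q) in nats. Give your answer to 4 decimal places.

D(P‖Q) = Σ p·ln(p/q).
  0.198·ln(0.198/0.723) = -0.25644
  0.314·ln(0.314/0.206) = 0.13236
  0.488·ln(0.488/0.071) = 0.94069
D(P‖Q) = 0.8166 nats.

0.8166 nats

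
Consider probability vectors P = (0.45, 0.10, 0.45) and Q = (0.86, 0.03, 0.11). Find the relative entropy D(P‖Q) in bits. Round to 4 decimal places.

D(P‖Q) = Σ p·log₂(p/q).
  0.45·log₂(0.45/0.86) = -0.42049
  0.10·log₂(0.10/0.03) = 0.17370
  0.45·log₂(0.45/0.11) = 0.91459
D(P‖Q) = 0.6678 bits.

0.6678 bits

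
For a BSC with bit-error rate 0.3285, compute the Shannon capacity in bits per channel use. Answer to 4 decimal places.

Binary symmetric channel: C = 1 − h₂(ε) where h₂ is the binary entropy function.
h₂(0.3285) = −0.3285·log₂0.3285 − 0.6715·log₂0.6715 = 0.9134.
C = 1 − 0.9134 = 0.0866 bits per channel use.

0.0866 bits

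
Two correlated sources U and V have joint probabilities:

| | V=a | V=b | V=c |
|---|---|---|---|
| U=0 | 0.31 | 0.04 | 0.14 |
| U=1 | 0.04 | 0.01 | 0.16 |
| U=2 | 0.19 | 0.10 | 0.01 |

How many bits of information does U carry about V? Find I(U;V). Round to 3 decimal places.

Marginals: p(U) = (0.4900, 0.2100, 0.3000), p(V) = (0.5400, 0.1500, 0.3100).
I(U;V) = Σ p(x,y)·log₂[p(x,y)/(p(x)p(y))].
  (0,a): 0.31·log₂(1.1716) = 0.0708
  (0,b): 0.04·log₂(0.5442) = -0.0351
  (0,c): 0.14·log₂(0.9217) = -0.0165
  (1,a): 0.04·log₂(0.3527) = -0.0601
  (1,b): 0.01·log₂(0.3175) = -0.0166
  (1,c): 0.16·log₂(2.4578) = 0.2076
  (2,a): 0.19·log₂(1.1728) = 0.0437
  (2,b): 0.10·log₂(2.2222) = 0.1152
  (2,c): 0.01·log₂(0.1075) = -0.0322
Sum = 0.277 bits.

0.277 bits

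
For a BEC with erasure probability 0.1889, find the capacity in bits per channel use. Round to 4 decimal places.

0.8111 bits

Binary erasure channel: capacity C = 1 − ε.
C = 1 − 0.1889 = 0.8111 bits per channel use.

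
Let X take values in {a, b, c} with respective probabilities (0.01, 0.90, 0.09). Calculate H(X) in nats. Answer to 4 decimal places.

H(X) = −Σ p·ln p.
  −(0.01)·ln(0.01) = 0.04605
  −(0.90)·ln(0.90) = 0.09482
  −(0.09)·ln(0.09) = 0.21672
Sum: 0.04605 + 0.09482 + 0.21672 = 0.3576 nats.

0.3576 nats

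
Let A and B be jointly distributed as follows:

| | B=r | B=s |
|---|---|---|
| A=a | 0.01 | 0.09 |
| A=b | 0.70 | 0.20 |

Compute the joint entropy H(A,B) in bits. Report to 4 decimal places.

H(A,B) = −Σ p(x,y)·log₂ p(x,y) over all 4 cells.
  cell (a,r): −0.01·log₂0.01 = 0.06644
  cell (a,s): −0.09·log₂0.09 = 0.31265
  cell (b,r): −0.70·log₂0.70 = 0.36020
  cell (b,s): −0.20·log₂0.20 = 0.46439
Sum = 1.2037 bits.

1.2037 bits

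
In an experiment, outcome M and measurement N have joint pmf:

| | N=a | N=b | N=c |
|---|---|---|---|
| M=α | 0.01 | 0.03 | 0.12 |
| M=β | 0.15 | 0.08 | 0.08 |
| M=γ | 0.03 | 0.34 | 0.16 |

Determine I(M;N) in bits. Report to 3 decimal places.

0.254 bits

Marginals: p(M) = (0.1600, 0.3100, 0.5300), p(N) = (0.1900, 0.4500, 0.3600).
I(M;N) = Σ p(x,y)·log₂[p(x,y)/(p(x)p(y))].
  (α,a): 0.01·log₂(0.3289) = -0.0160
  (α,b): 0.03·log₂(0.4167) = -0.0379
  (α,c): 0.12·log₂(2.0833) = 0.1271
  (β,a): 0.15·log₂(2.5467) = 0.2023
  (β,b): 0.08·log₂(0.5735) = -0.0642
  (β,c): 0.08·log₂(0.7168) = -0.0384
  (γ,a): 0.03·log₂(0.2979) = -0.0524
  (γ,b): 0.34·log₂(1.4256) = 0.1739
  (γ,c): 0.16·log₂(0.8386) = -0.0406
Sum = 0.254 bits.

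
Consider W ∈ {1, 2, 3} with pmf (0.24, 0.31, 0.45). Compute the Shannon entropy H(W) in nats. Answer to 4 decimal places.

H(W) = −Σ p·ln p.
  −(0.24)·ln(0.24) = 0.34251
  −(0.31)·ln(0.31) = 0.36307
  −(0.45)·ln(0.45) = 0.35933
Sum: 0.34251 + 0.36307 + 0.35933 = 1.0649 nats.

1.0649 nats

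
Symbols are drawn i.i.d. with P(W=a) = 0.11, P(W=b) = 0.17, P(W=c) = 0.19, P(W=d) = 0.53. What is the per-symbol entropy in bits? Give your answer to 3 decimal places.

1.726 bits

H(W) = −Σ p·log₂ p.
  −(0.11)·log₂(0.11) = 0.3503
  −(0.17)·log₂(0.17) = 0.4346
  −(0.19)·log₂(0.19) = 0.4552
  −(0.53)·log₂(0.53) = 0.4854
Sum: 0.3503 + 0.4346 + 0.4552 + 0.4854 = 1.726 bits.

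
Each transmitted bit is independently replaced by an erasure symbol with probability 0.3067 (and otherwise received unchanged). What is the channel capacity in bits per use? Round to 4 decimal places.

Binary erasure channel: capacity C = 1 − ε.
C = 1 − 0.3067 = 0.6933 bits per channel use.

0.6933 bits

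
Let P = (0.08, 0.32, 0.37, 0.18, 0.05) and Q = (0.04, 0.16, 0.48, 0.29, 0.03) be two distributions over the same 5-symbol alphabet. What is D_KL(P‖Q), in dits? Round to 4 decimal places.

D(P‖Q) = Σ p·log₁₀(p/q).
  0.08·log₁₀(0.08/0.04) = 0.02408
  0.32·log₁₀(0.32/0.16) = 0.09633
  0.37·log₁₀(0.37/0.48) = -0.04182
  0.18·log₁₀(0.18/0.29) = -0.03728
  0.05·log₁₀(0.05/0.03) = 0.01109
D(P‖Q) = 0.0524 dits.

0.0524 dits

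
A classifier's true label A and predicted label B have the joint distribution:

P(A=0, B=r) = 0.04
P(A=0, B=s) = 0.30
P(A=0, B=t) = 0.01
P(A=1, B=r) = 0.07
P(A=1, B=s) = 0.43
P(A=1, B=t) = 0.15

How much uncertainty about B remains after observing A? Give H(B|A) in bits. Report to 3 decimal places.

Chain rule: H(B|A) = H(A,B) − H(A).
Marginals: p(A) = (0.3500, 0.6500), p(B) = (0.1100, 0.7300, 0.1600).
H(A,B) = 1.9759 bits; H(A) = 0.9341 bits.
H(B|A) = 1.9759 − 0.9341 = 1.042 bits.

1.042 bits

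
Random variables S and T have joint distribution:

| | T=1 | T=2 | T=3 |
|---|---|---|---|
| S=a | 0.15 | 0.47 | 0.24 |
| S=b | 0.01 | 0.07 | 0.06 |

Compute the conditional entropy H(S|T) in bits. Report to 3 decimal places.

Chain rule: H(S|T) = H(S,T) − H(T).
Marginals: p(S) = (0.8600, 0.1400), p(T) = (0.1600, 0.5400, 0.3000).
H(S,T) = 1.9952 bits; H(T) = 1.4241 bits.
H(S|T) = 1.9952 − 1.4241 = 0.571 bits.

0.571 bits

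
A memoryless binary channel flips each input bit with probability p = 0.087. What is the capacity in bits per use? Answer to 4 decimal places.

0.5736 bits

Binary symmetric channel: C = 1 − h₂(ε) where h₂ is the binary entropy function.
h₂(0.087) = −0.087·log₂0.087 − 0.913·log₂0.913 = 0.4264.
C = 1 − 0.4264 = 0.5736 bits per channel use.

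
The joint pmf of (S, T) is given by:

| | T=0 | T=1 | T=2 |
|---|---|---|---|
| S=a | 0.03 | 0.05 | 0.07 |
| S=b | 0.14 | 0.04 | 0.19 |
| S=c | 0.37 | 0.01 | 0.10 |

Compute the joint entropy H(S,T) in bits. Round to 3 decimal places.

2.604 bits

H(S,T) = −Σ p(x,y)·log₂ p(x,y) over all 9 cells.
  cell (a,0): −0.03·log₂0.03 = 0.1518
  cell (a,1): −0.05·log₂0.05 = 0.2161
  cell (a,2): −0.07·log₂0.07 = 0.2686
  cell (b,0): −0.14·log₂0.14 = 0.3971
  cell (b,1): −0.04·log₂0.04 = 0.1858
  cell (b,2): −0.19·log₂0.19 = 0.4552
  cell (c,0): −0.37·log₂0.37 = 0.5307
  cell (c,1): −0.01·log₂0.01 = 0.0664
  cell (c,2): −0.10·log₂0.10 = 0.3322
Sum = 2.604 bits.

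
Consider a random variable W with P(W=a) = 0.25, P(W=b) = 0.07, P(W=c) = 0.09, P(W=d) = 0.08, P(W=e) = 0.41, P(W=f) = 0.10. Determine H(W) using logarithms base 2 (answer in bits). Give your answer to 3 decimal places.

H(W) = −Σ p·log₂ p.
  −(0.25)·log₂(0.25) = 0.5000
  −(0.07)·log₂(0.07) = 0.2686
  −(0.09)·log₂(0.09) = 0.3127
  −(0.08)·log₂(0.08) = 0.2915
  −(0.41)·log₂(0.41) = 0.5274
  −(0.10)·log₂(0.10) = 0.3322
Sum: 0.5000 + 0.2686 + 0.3127 + 0.2915 + 0.5274 + 0.3322 = 2.232 bits.

2.232 bits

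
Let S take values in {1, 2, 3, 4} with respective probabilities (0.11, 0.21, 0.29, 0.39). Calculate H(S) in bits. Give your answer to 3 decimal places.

H(S) = −Σ p·log₂ p.
  −(0.11)·log₂(0.11) = 0.3503
  −(0.21)·log₂(0.21) = 0.4728
  −(0.29)·log₂(0.29) = 0.5179
  −(0.39)·log₂(0.39) = 0.5298
Sum: 0.3503 + 0.4728 + 0.5179 + 0.5298 = 1.871 bits.

1.871 bits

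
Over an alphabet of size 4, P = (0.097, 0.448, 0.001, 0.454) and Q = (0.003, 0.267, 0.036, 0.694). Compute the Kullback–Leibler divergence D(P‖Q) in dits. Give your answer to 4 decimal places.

0.1619 dits

D(P‖Q) = Σ p·log₁₀(p/q).
  0.097·log₁₀(0.097/0.003) = 0.14644
  0.448·log₁₀(0.448/0.267) = 0.10070
  0.001·log₁₀(0.001/0.036) = -0.00156
  0.454·log₁₀(0.454/0.694) = -0.08367
D(P‖Q) = 0.1619 dits.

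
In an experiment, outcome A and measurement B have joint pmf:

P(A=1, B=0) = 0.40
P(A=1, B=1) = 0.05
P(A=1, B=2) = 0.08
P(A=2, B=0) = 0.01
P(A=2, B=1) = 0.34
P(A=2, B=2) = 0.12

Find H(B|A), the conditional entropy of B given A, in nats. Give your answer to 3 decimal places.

Chain rule: H(B|A) = H(A,B) − H(A).
Marginals: p(A) = (0.5300, 0.4700), p(B) = (0.4100, 0.3900, 0.2000).
H(A,B) = 1.3856 nats; H(A) = 0.6913 nats.
H(B|A) = 1.3856 − 0.6913 = 0.694 nats.

0.694 nats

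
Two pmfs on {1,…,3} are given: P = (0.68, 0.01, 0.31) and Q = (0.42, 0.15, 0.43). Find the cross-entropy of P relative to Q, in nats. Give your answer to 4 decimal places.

0.8705 nats

H(P,Q) = −Σ p·ln q.
  −0.68·ln(0.42) = 0.58990
  −0.01·ln(0.15) = 0.01897
  −0.31·ln(0.43) = 0.26163
H(P,Q) = 0.8705 nats.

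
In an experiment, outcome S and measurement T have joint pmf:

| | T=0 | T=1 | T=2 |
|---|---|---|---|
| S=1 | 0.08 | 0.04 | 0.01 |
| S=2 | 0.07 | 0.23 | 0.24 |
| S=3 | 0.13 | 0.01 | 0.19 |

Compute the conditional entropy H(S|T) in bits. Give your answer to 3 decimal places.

Marginals: p(S) = (0.1300, 0.5400, 0.3300), p(T) = (0.2800, 0.2800, 0.4400).
H(S|T) = Σ p(T) · H(S|T=·).
  T=0: p=0.2800, H(S|T=0) = 1.5303
  T=1: p=0.2800, H(S|T=1) = 0.8059
  T=2: p=0.4400, H(S|T=2) = 1.1242
Weighted sum = 1.149 bits.

1.149 bits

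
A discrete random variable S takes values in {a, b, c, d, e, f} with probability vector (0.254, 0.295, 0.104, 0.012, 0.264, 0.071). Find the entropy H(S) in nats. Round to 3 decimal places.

1.536 nats

H(S) = −Σ p·ln p.
  −(0.254)·ln(0.254) = 0.3481
  −(0.295)·ln(0.295) = 0.3601
  −(0.104)·ln(0.104) = 0.2354
  −(0.012)·ln(0.012) = 0.0531
  −(0.264)·ln(0.264) = 0.3516
  −(0.071)·ln(0.071) = 0.1878
Sum: 0.3481 + 0.3601 + 0.2354 + 0.0531 + 0.3516 + 0.1878 = 1.536 nats.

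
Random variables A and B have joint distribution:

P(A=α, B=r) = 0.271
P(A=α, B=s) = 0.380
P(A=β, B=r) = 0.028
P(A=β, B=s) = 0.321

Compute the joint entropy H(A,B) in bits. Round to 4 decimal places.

H(A,B) = −Σ p(x,y)·log₂ p(x,y) over all 4 cells.
  cell (α,r): −0.271·log₂0.271 = 0.51047
  cell (α,s): −0.380·log₂0.380 = 0.53045
  cell (β,r): −0.028·log₂0.028 = 0.14444
  cell (β,s): −0.321·log₂0.321 = 0.52623
Sum = 1.7116 bits.

1.7116 bits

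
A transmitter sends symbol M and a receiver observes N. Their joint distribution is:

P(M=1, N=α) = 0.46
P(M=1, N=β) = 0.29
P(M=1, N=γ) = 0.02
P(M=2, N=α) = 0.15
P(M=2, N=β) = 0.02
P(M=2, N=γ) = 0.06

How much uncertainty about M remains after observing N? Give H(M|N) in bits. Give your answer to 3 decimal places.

Marginals: p(M) = (0.7700, 0.2300), p(N) = (0.6100, 0.3100, 0.0800).
H(M|N) = Σ p(N) · H(M|N=·).
  N=α: p=0.6100, H(M|N=α) = 0.8047
  N=β: p=0.3100, H(M|N=β) = 0.3451
  N=γ: p=0.0800, H(M|N=γ) = 0.8113
Weighted sum = 0.663 bits.

0.663 bits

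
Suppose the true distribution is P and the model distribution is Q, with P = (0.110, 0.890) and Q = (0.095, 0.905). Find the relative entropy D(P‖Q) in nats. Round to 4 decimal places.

0.0013 nats

D(P‖Q) = Σ p·ln(p/q).
  0.110·ln(0.110/0.095) = 0.01613
  0.890·ln(0.890/0.905) = -0.01487
D(P‖Q) = 0.0013 nats.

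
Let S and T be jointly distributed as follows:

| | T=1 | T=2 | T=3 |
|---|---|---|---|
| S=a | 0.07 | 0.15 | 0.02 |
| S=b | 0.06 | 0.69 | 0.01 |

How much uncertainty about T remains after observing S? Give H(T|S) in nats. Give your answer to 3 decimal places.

Chain rule: H(T|S) = H(S,T) − H(S).
Marginals: p(S) = (0.2400, 0.7600), p(T) = (0.1300, 0.8400, 0.0300).
H(S,T) = 1.0198 nats; H(S) = 0.5511 nats.
H(T|S) = 1.0198 − 0.5511 = 0.469 nats.

0.469 nats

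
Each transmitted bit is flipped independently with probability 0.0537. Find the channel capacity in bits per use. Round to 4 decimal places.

Binary symmetric channel: C = 1 − h₂(ε) where h₂ is the binary entropy function.
h₂(0.0537) = −0.0537·log₂0.0537 − 0.9463·log₂0.9463 = 0.3019.
C = 1 − 0.3019 = 0.6981 bits per channel use.

0.6981 bits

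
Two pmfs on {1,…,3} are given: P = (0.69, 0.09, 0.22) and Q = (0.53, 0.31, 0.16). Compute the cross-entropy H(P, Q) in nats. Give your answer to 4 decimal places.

H(P,Q) = −Σ p·ln q.
  −0.69·ln(0.53) = 0.43807
  −0.09·ln(0.31) = 0.10541
  −0.22·ln(0.16) = 0.40317
H(P,Q) = 0.9466 nats.

0.9466 nats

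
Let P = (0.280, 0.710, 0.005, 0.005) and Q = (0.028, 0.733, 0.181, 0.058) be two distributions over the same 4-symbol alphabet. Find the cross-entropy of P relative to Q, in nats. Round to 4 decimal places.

1.2445 nats

H(P,Q) = −Σ p·ln q.
  −0.280·ln(0.028) = 1.00115
  −0.710·ln(0.733) = 0.22053
  −0.005·ln(0.181) = 0.00855
  −0.005·ln(0.058) = 0.01424
H(P,Q) = 1.2445 nats.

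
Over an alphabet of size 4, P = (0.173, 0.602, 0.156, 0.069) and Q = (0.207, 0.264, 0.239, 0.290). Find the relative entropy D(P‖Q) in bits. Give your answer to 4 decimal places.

D(P‖Q) = Σ p·log₂(p/q).
  0.173·log₂(0.173/0.207) = -0.04478
  0.602·log₂(0.602/0.264) = 0.71591
  0.156·log₂(0.156/0.239) = -0.09601
  0.069·log₂(0.069/0.290) = -0.14293
D(P‖Q) = 0.4322 bits.

0.4322 bits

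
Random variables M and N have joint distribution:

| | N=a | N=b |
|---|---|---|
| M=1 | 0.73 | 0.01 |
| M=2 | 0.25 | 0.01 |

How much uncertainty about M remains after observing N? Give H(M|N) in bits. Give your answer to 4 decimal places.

0.8229 bits

Marginals: p(M) = (0.7400, 0.2600), p(N) = (0.9800, 0.0200).
H(M|N) = Σ p(N) · H(M|N=·).
  N=a: p=0.9800, H(M|N=a) = 0.8193
  N=b: p=0.0200, H(M|N=b) = 1.0000
Weighted sum = 0.8229 bits.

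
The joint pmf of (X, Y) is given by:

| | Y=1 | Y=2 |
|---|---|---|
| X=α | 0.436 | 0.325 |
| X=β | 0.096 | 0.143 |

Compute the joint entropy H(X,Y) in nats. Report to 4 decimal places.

1.2303 nats

H(X,Y) = −Σ p(x,y)·ln p(x,y) over all 4 cells.
  cell (α,1): −0.436·ln0.436 = 0.36193
  cell (α,2): −0.325·ln0.325 = 0.36528
  cell (β,1): −0.096·ln0.096 = 0.22497
  cell (β,2): −0.143·ln0.143 = 0.27812
Sum = 1.2303 nats.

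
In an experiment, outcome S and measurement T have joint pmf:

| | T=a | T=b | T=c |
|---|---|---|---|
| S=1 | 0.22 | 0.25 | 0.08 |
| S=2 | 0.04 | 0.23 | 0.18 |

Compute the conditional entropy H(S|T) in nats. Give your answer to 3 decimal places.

0.604 nats

Marginals: p(S) = (0.5500, 0.4500), p(T) = (0.2600, 0.4800, 0.2600).
H(S|T) = Σ p(T) · H(S|T=·).
  T=a: p=0.2600, H(S|T=a) = 0.4293
  T=b: p=0.4800, H(S|T=b) = 0.6923
  T=c: p=0.2600, H(S|T=c) = 0.6172
Weighted sum = 0.604 nats.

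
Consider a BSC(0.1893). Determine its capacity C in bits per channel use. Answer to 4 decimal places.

Binary symmetric channel: C = 1 − h₂(ε) where h₂ is the binary entropy function.
h₂(0.1893) = −0.1893·log₂0.1893 − 0.8107·log₂0.8107 = 0.7000.
C = 1 − 0.7000 = 0.3000 bits per channel use.

0.3000 bits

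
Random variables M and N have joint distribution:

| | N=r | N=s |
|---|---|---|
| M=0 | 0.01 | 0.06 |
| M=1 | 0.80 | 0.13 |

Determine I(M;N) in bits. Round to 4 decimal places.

0.1172 bits

Marginals: p(M) = (0.0700, 0.9300), p(N) = (0.8100, 0.1900).
I(M;N) = H(M) + H(N) − H(M,N).
H(M) = 0.3659, H(N) = 0.7015, H(M,N) = 0.9502.
I(M;N) = 0.3659 + 0.7015 − 0.9502 = 0.1172 bits.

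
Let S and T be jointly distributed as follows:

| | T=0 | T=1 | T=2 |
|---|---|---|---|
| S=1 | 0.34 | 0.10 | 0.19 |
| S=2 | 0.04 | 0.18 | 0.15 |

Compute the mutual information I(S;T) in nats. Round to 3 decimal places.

0.115 nats

Marginals: p(S) = (0.6300, 0.3700), p(T) = (0.3800, 0.2800, 0.3400).
I(S;T) = Σ p(x,y)·ln[p(x,y)/(p(x)p(y))].
  (1,0): 0.34·ln(1.4202) = 0.1193
  (1,1): 0.10·ln(0.5669) = -0.0568
  (1,2): 0.19·ln(0.8870) = -0.0228
  (2,0): 0.04·ln(0.2845) = -0.0503
  (2,1): 0.18·ln(1.7375) = 0.0994
  (2,2): 0.15·ln(1.1924) = 0.0264
Sum = 0.115 nats.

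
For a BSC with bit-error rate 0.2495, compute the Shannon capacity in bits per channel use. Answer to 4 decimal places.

Binary symmetric channel: C = 1 − h₂(ε) where h₂ is the binary entropy function.
h₂(0.2495) = −0.2495·log₂0.2495 − 0.7505·log₂0.7505 = 0.8105.
C = 1 − 0.8105 = 0.1895 bits per channel use.

0.1895 bits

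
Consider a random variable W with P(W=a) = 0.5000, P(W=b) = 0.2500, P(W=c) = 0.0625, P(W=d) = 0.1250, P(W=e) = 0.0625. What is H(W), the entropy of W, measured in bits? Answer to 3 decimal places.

1.875 bits

H(W) = −Σ p·log₂ p.
  −(0.5000)·log₂(0.5000) = 0.5000
  −(0.2500)·log₂(0.2500) = 0.5000
  −(0.0625)·log₂(0.0625) = 0.2500
  −(0.1250)·log₂(0.1250) = 0.3750
  −(0.0625)·log₂(0.0625) = 0.2500
Sum: 0.5000 + 0.5000 + 0.2500 + 0.3750 + 0.2500 = 1.875 bits.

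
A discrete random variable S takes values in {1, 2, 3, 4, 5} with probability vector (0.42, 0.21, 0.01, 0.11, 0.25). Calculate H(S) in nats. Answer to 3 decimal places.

H(S) = −Σ p·ln p.
  −(0.42)·ln(0.42) = 0.3644
  −(0.21)·ln(0.21) = 0.3277
  −(0.01)·ln(0.01) = 0.0461
  −(0.11)·ln(0.11) = 0.2428
  −(0.25)·ln(0.25) = 0.3466
Sum: 0.3644 + 0.3277 + 0.0461 + 0.2428 + 0.3466 = 1.328 nats.

1.328 nats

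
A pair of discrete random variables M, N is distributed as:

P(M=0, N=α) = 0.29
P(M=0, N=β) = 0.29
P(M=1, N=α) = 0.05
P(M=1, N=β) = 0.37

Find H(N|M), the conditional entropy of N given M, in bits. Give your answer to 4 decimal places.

0.8012 bits

Marginals: p(M) = (0.5800, 0.4200), p(N) = (0.3400, 0.6600).
H(N|M) = Σ p(M) · H(N|M=·).
  M=0: p=0.5800, H(N|M=0) = 1.0000
  M=1: p=0.4200, H(N|M=1) = 0.5266
Weighted sum = 0.8012 bits.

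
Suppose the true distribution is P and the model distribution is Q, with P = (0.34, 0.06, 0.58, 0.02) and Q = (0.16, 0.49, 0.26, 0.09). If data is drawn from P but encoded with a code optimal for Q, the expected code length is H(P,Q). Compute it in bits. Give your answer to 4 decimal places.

H(P,Q) = −Σ p·log₂ q.
  −0.34·log₂(0.16) = 0.89891
  −0.06·log₂(0.49) = 0.06175
  −0.58·log₂(0.26) = 1.12718
  −0.02·log₂(0.09) = 0.06948
H(P,Q) = 2.1573 bits.

2.1573 bits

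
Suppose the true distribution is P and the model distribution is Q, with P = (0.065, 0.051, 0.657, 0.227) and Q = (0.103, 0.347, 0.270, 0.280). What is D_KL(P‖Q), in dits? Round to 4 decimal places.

0.1776 dits

D(P‖Q) = Σ p·log₁₀(p/q).
  0.065·log₁₀(0.065/0.103) = -0.01300
  0.051·log₁₀(0.051/0.347) = -0.04247
  0.657·log₁₀(0.657/0.270) = 0.25373
  0.227·log₁₀(0.227/0.280) = -0.02069
D(P‖Q) = 0.1776 dits.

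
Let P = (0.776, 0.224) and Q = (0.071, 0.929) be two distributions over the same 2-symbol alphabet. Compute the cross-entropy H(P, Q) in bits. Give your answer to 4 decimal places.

2.9850 bits

H(P,Q) = −Σ p·log₂ q.
  −0.776·log₂(0.071) = 2.96124
  −0.224·log₂(0.929) = 0.02380
H(P,Q) = 2.9850 bits.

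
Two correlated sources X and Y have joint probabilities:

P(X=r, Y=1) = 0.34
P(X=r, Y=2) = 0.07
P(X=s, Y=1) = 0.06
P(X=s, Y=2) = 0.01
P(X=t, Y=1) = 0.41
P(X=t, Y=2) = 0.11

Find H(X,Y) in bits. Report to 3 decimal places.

1.985 bits

H(X,Y) = −Σ p(x,y)·log₂ p(x,y) over all 6 cells.
  cell (r,1): −0.34·log₂0.34 = 0.5292
  cell (r,2): −0.07·log₂0.07 = 0.2686
  cell (s,1): −0.06·log₂0.06 = 0.2435
  cell (s,2): −0.01·log₂0.01 = 0.0664
  cell (t,1): −0.41·log₂0.41 = 0.5274
  cell (t,2): −0.11·log₂0.11 = 0.3503
Sum = 1.985 bits.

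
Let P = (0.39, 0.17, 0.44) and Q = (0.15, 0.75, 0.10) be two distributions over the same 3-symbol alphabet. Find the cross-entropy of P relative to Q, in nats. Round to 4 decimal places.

1.8019 nats

H(P,Q) = −Σ p·ln q.
  −0.39·ln(0.15) = 0.73988
  −0.17·ln(0.75) = 0.04891
  −0.44·ln(0.10) = 1.01314
H(P,Q) = 1.8019 nats.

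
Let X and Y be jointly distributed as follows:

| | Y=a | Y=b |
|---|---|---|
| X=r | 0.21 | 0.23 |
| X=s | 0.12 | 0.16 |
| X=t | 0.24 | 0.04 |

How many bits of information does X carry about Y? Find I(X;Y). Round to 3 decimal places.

Marginals: p(X) = (0.4400, 0.2800, 0.2800), p(Y) = (0.5700, 0.4300).
I(X;Y) = H(X) + H(Y) − H(X,Y).
H(X) = 1.5496, H(Y) = 0.9858, H(X,Y) = 2.4305.
I(X;Y) = 1.5496 + 0.9858 − 2.4305 = 0.105 bits.

0.105 bits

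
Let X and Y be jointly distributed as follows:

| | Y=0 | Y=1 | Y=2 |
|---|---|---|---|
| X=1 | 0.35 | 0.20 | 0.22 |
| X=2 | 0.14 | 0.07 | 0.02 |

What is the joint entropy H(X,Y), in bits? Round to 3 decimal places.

2.254 bits

H(X,Y) = −Σ p(x,y)·log₂ p(x,y) over all 6 cells.
  cell (1,0): −0.35·log₂0.35 = 0.5301
  cell (1,1): −0.20·log₂0.20 = 0.4644
  cell (1,2): −0.22·log₂0.22 = 0.4806
  cell (2,0): −0.14·log₂0.14 = 0.3971
  cell (2,1): −0.07·log₂0.07 = 0.2686
  cell (2,2): −0.02·log₂0.02 = 0.1129
Sum = 2.254 bits.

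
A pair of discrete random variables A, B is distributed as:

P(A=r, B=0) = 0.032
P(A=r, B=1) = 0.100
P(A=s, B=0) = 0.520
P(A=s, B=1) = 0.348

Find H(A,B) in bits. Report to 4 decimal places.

H(A,B) = −Σ p(x,y)·log₂ p(x,y) over all 4 cells.
  cell (r,0): −0.032·log₂0.032 = 0.15891
  cell (r,1): −0.100·log₂0.100 = 0.33219
  cell (s,0): −0.520·log₂0.520 = 0.49058
  cell (s,1): −0.348·log₂0.348 = 0.52995
Sum = 1.5116 bits.

1.5116 bits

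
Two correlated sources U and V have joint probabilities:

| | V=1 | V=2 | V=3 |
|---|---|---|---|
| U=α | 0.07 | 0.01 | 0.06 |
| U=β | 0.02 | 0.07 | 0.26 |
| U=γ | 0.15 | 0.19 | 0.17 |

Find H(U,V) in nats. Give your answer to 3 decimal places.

1.917 nats

H(U,V) = −Σ p(x,y)·ln p(x,y) over all 9 cells.
  cell (α,1): −0.07·ln0.07 = 0.1861
  cell (α,2): −0.01·ln0.01 = 0.0461
  cell (α,3): −0.06·ln0.06 = 0.1688
  cell (β,1): −0.02·ln0.02 = 0.0782
  cell (β,2): −0.07·ln0.07 = 0.1861
  cell (β,3): −0.26·ln0.26 = 0.3502
  cell (γ,1): −0.15·ln0.15 = 0.2846
  cell (γ,2): −0.19·ln0.19 = 0.3155
  cell (γ,3): −0.17·ln0.17 = 0.3012
Sum = 1.917 nats.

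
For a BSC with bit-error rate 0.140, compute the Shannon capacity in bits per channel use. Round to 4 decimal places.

0.4158 bits

Binary symmetric channel: C = 1 − h₂(ε) where h₂ is the binary entropy function.
h₂(0.140) = −0.140·log₂0.140 − 0.860·log₂0.860 = 0.5842.
C = 1 − 0.5842 = 0.4158 bits per channel use.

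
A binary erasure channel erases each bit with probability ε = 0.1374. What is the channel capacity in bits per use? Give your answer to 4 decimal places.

0.8626 bits

Binary erasure channel: capacity C = 1 − ε.
C = 1 − 0.1374 = 0.8626 bits per channel use.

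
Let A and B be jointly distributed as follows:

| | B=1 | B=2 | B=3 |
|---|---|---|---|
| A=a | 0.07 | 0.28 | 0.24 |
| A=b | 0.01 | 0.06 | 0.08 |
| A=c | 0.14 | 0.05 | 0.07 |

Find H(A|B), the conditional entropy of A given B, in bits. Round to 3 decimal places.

1.220 bits

Chain rule: H(A|B) = H(A,B) − H(B).
Marginals: p(A) = (0.5900, 0.1500, 0.2600), p(B) = (0.2200, 0.3900, 0.3900).
H(A,B) = 2.7602 bits; H(B) = 1.5402 bits.
H(A|B) = 2.7602 − 1.5402 = 1.220 bits.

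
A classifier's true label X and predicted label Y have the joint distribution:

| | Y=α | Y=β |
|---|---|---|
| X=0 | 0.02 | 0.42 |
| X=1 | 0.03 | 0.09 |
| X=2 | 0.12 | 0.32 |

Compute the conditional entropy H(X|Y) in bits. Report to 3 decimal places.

1.338 bits

Chain rule: H(X|Y) = H(X,Y) − H(Y).
Marginals: p(X) = (0.4400, 0.1200, 0.4400), p(Y) = (0.1700, 0.8300).
H(X,Y) = 1.9960 bits; H(Y) = 0.6577 bits.
H(X|Y) = 1.9960 − 0.6577 = 1.338 bits.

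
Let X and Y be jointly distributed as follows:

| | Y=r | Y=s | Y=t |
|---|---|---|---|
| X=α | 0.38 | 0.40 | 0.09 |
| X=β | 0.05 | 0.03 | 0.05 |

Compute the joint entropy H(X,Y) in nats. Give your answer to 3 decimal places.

1.356 nats

H(X,Y) = −Σ p(x,y)·ln p(x,y) over all 6 cells.
  cell (α,r): −0.38·ln0.38 = 0.3677
  cell (α,s): −0.40·ln0.40 = 0.3665
  cell (α,t): −0.09·ln0.09 = 0.2167
  cell (β,r): −0.05·ln0.05 = 0.1498
  cell (β,s): −0.03·ln0.03 = 0.1052
  cell (β,t): −0.05·ln0.05 = 0.1498
Sum = 1.356 nats.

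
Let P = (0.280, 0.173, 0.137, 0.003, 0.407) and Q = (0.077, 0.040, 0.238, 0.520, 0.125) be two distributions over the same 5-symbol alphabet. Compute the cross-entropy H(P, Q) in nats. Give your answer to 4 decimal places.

H(P,Q) = −Σ p·ln q.
  −0.280·ln(0.077) = 0.71791
  −0.173·ln(0.040) = 0.55687
  −0.137·ln(0.238) = 0.19666
  −0.003·ln(0.520) = 0.00196
  −0.407·ln(0.125) = 0.84633
H(P,Q) = 2.3197 nats.

2.3197 nats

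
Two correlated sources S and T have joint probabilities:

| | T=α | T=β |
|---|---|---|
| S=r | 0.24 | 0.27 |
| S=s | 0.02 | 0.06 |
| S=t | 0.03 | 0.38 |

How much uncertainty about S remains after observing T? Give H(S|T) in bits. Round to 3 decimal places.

1.174 bits

Chain rule: H(S|T) = H(S,T) − H(T).
Marginals: p(S) = (0.5100, 0.0800, 0.4100), p(T) = (0.2900, 0.7100).
H(S,T) = 2.0428 bits; H(T) = 0.8687 bits.
H(S|T) = 2.0428 − 0.8687 = 1.174 bits.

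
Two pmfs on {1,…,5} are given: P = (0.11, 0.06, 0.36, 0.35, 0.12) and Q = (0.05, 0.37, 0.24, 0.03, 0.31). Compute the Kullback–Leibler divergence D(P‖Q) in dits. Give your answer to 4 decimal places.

0.3776 dits

D(P‖Q) = Σ p·log₁₀(p/q).
  0.11·log₁₀(0.11/0.05) = 0.03767
  0.06·log₁₀(0.06/0.37) = -0.04740
  0.36·log₁₀(0.36/0.24) = 0.06339
  0.35·log₁₀(0.35/0.03) = 0.37343
  0.12·log₁₀(0.12/0.31) = -0.04946
D(P‖Q) = 0.3776 dits.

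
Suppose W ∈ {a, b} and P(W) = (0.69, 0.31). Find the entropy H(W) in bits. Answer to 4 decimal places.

0.8932 bits

H(W) = −Σ p·log₂ p.
  −(0.69)·log₂(0.69) = 0.36938
  −(0.31)·log₂(0.31) = 0.52379
Sum: 0.36938 + 0.52379 = 0.8932 bits.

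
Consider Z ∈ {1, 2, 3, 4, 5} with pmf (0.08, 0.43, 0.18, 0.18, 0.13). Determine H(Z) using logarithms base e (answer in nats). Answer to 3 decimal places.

1.448 nats

H(Z) = −Σ p·ln p.
  −(0.08)·ln(0.08) = 0.2021
  −(0.43)·ln(0.43) = 0.3629
  −(0.18)·ln(0.18) = 0.3087
  −(0.18)·ln(0.18) = 0.3087
  −(0.13)·ln(0.13) = 0.2652
Sum: 0.2021 + 0.3629 + 0.3087 + 0.3087 + 0.2652 = 1.448 nats.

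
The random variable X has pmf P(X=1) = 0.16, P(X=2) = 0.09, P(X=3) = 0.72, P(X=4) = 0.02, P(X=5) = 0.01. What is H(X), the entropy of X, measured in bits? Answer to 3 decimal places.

1.256 bits

H(X) = −Σ p·log₂ p.
  −(0.16)·log₂(0.16) = 0.4230
  −(0.09)·log₂(0.09) = 0.3127
  −(0.72)·log₂(0.72) = 0.3412
  −(0.02)·log₂(0.02) = 0.1129
  −(0.01)·log₂(0.01) = 0.0664
Sum: 0.4230 + 0.3127 + 0.3412 + 0.1129 + 0.0664 = 1.256 bits.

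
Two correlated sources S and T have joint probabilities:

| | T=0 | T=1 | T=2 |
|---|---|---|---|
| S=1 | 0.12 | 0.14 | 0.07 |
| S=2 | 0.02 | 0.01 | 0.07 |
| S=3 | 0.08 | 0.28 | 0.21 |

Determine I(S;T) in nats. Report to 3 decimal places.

0.067 nats

Marginals: p(S) = (0.3300, 0.1000, 0.5700), p(T) = (0.2200, 0.4300, 0.3500).
I(S;T) = Σ p(x,y)·ln[p(x,y)/(p(x)p(y))].
  (1,0): 0.12·ln(1.6529) = 0.0603
  (1,1): 0.14·ln(0.9866) = -0.0019
  (1,2): 0.07·ln(0.6061) = -0.0351
  (2,0): 0.02·ln(0.9091) = -0.0019
  (2,1): 0.01·ln(0.2326) = -0.0146
  (2,2): 0.07·ln(2.0000) = 0.0485
  (3,0): 0.08·ln(0.6380) = -0.0360
  (3,1): 0.28·ln(1.1424) = 0.0373
  (3,2): 0.21·ln(1.0526) = 0.0108
Sum = 0.067 nats.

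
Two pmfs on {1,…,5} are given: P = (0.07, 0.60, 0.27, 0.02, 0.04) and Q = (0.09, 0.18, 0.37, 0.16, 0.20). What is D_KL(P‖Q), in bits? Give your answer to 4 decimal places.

0.7412 bits

D(P‖Q) = Σ p·log₂(p/q).
  0.07·log₂(0.07/0.09) = -0.02538
  0.60·log₂(0.60/0.18) = 1.04218
  0.27·log₂(0.27/0.37) = -0.12273
  0.02·log₂(0.02/0.16) = -0.06000
  0.04·log₂(0.04/0.20) = -0.09288
D(P‖Q) = 0.7412 bits.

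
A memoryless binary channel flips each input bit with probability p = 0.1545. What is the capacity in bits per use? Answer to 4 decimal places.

0.3790 bits

Binary symmetric channel: C = 1 − h₂(ε) where h₂ is the binary entropy function.
h₂(0.1545) = −0.1545·log₂0.1545 − 0.8455·log₂0.8455 = 0.6210.
C = 1 − 0.6210 = 0.3790 bits per channel use.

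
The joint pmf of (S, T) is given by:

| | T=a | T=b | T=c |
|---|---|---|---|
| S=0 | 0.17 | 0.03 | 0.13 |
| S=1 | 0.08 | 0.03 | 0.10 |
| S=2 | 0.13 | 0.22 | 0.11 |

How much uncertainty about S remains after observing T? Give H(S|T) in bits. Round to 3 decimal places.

1.384 bits

Chain rule: H(S|T) = H(S,T) − H(T).
Marginals: p(S) = (0.3300, 0.2100, 0.4600), p(T) = (0.3800, 0.2800, 0.3400).
H(S,T) = 2.9580 bits; H(T) = 1.5738 bits.
H(S|T) = 2.9580 − 1.5738 = 1.384 bits.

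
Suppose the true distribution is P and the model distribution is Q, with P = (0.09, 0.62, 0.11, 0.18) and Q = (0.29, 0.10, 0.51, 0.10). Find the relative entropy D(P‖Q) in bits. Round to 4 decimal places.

1.3893 bits

D(P‖Q) = Σ p·log₂(p/q).
  0.09·log₂(0.09/0.29) = -0.15193
  0.62·log₂(0.62/0.10) = 1.63201
  0.11·log₂(0.11/0.51) = -0.24343
  0.18·log₂(0.18/0.10) = 0.15264
D(P‖Q) = 1.3893 bits.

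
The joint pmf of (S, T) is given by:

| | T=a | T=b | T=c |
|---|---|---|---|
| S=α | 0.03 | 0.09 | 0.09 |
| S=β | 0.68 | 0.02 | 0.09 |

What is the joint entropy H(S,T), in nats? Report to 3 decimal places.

1.096 nats

H(S,T) = −Σ p(x,y)·ln p(x,y) over all 6 cells.
  cell (α,a): −0.03·ln0.03 = 0.1052
  cell (α,b): −0.09·ln0.09 = 0.2167
  cell (α,c): −0.09·ln0.09 = 0.2167
  cell (β,a): −0.68·ln0.68 = 0.2623
  cell (β,b): −0.02·ln0.02 = 0.0782
  cell (β,c): −0.09·ln0.09 = 0.2167
Sum = 1.096 nats.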